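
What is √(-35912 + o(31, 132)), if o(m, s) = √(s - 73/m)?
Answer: √(-34511432 + 31*√124589)/31 ≈ 189.47*I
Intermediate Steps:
√(-35912 + o(31, 132)) = √(-35912 + √(132 - 73/31)) = √(-35912 + √(4019/31)) = √(-35912 + √124589/31)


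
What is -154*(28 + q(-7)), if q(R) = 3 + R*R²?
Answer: 48048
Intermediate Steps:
q(R) = 3 + R³
-154*(28 + q(-7)) = -154*(28 + (3 + (-7)³)) = -154*(28 + (3 - 343)) = -154*(28 - 340) = -154*(-312) = 48048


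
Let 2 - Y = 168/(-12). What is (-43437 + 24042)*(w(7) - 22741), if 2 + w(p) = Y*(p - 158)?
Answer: 487958805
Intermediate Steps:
Y = 16 (Y = 2 - 168/(-12) = 2 - 168*(-1)/12 = 2 - 1*(-14) = 2 + 14 = 16)
w(p) = -2530 + 16*p (w(p) = -2 + 16*(p - 158) = -2 + 16*(-158 + p) = -2 + (-2528 + 16*p) = -2530 + 16*p)
(-43437 + 24042)*(w(7) - 22741) = (-43437 + 24042)*((-2530 + 16*7) - 22741) = -19395*((-2530 + 112) - 22741) = -19395*(-2418 - 22741) = -19395*(-25159) = 487958805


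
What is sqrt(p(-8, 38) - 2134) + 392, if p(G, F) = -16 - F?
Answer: 392 + 2*I*sqrt(547) ≈ 392.0 + 46.776*I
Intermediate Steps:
sqrt(p(-8, 38) - 2134) + 392 = sqrt((-16 - 1*38) - 2134) + 392 = sqrt((-16 - 38) - 2134) + 392 = sqrt(-54 - 2134) + 392 = sqrt(-2188) + 392 = 2*I*sqrt(547) + 392 = 392 + 2*I*sqrt(547)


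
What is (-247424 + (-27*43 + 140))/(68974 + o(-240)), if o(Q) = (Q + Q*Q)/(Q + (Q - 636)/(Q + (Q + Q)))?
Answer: -3559471515/984748898 ≈ -3.6146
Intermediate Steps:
o(Q) = (Q + Q²)/(Q + (-636 + Q)/(3*Q)) (o(Q) = (Q + Q²)/(Q + (-636 + Q)/(Q + 2*Q)) = (Q + Q²)/(Q + (-636 + Q)/((3*Q))) = (Q + Q²)/(Q + (-636 + Q)*(1/(3*Q))) = (Q + Q²)/(Q + (-636 + Q)/(3*Q)))
(-247424 + (-27*43 + 140))/(68974 + o(-240)) = (-247424 + (-27*43 + 140))/(68974 + 3*(-240)²*(1 - 240)/(-636 - 240 + 3*(-240)²)) = (-247424 + (-1161 + 140))/(68974 + 3*57600*(-239)/(-636 - 240 + 3*57600)) = (-247424 - 1021)/(68974 + 3*57600*(-239)/(-636 - 240 + 172800)) = -248445/(68974 + 3*57600*(-239)/171924) = -248445/(68974 + 3*57600*(1/171924)*(-239)) = -248445/(68974 - 3441600/14327) = -248445/984748898/14327 = -248445*14327/984748898 = -3559471515/984748898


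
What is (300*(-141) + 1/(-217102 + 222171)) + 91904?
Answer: 251442677/5069 ≈ 49604.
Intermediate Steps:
(300*(-141) + 1/(-217102 + 222171)) + 91904 = (-42300 + 1/5069) + 91904 = -214418699/5069 + 91904 = 251442677/5069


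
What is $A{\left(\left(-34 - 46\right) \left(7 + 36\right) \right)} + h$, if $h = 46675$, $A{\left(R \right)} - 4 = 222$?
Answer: $46901$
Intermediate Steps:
$A{\left(R \right)} = 226$ ($A{\left(R \right)} = 4 + 222 = 226$)
$A{\left(\left(-34 - 46\right) \left(7 + 36\right) \right)} + h = 226 + 46675 = 46901$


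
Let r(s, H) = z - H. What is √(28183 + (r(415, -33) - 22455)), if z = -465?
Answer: 4*√331 ≈ 72.774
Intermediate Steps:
r(s, H) = -465 - H
√(28183 + (r(415, -33) - 22455)) = √(28183 + ((-465 - 1*(-33)) - 22455)) = √(28183 + ((-465 + 33) - 22455)) = √(28183 + (-432 - 22455)) = √(28183 - 22887) = √5296 = 4*√331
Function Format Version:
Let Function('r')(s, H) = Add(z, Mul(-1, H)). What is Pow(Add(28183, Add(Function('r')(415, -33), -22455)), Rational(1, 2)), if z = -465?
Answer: Mul(4, Pow(331, Rational(1, 2))) ≈ 72.774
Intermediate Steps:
Function('r')(s, H) = Add(-465, Mul(-1, H))
Pow(Add(28183, Add(Function('r')(415, -33), -22455)), Rational(1, 2)) = Pow(Add(28183, Add(Add(-465, Mul(-1, -33)), -22455)), Rational(1, 2)) = Pow(Add(28183, Add(Add(-465, 33), -22455)), Rational(1, 2)) = Pow(Add(28183, Add(-432, -22455)), Rational(1, 2)) = Pow(Add(28183, -22887), Rational(1, 2)) = Pow(5296, Rational(1, 2)) = Mul(4, Pow(331, Rational(1, 2)))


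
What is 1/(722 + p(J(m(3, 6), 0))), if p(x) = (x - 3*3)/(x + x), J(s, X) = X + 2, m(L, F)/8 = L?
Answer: 4/2881 ≈ 0.0013884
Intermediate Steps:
m(L, F) = 8*L
J(s, X) = 2 + X
p(x) = (-9 + x)/(2*x) (p(x) = (x - 9)/((2*x)) = (-9 + x)*(1/(2*x)) = (-9 + x)/(2*x))
1/(722 + p(J(m(3, 6), 0))) = 1/(722 + (-9 + (2 + 0))/(2*(2 + 0))) = 1/(722 + (½)*(-9 + 2)/2) = 1/(722 + (½)*(½)*(-7)) = 1/(722 - 7/4) = 1/(2881/4) = 4/2881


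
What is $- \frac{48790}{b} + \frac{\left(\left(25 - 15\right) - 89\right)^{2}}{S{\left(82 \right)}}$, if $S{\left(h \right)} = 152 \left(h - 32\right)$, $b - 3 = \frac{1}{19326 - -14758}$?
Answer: $- \frac{12637845375027}{777122800} \approx -16262.0$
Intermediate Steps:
$b = \frac{102253}{34084}$ ($b = 3 + \frac{1}{19326 - -14758} = 3 + \frac{1}{19326 + 14758} = 3 + \frac{1}{34084} = \frac{102253}{34084} \approx 3.0$)
$S{\left(h \right)} = -4864 + 152 h$ ($S{\left(h \right)} = 152 \left(-32 + h\right) = -4864 + 152 h$)
$- \frac{48790}{b} + \frac{\left(\left(25 - 15\right) - 89\right)^{2}}{S{\left(82 \right)}} = - \frac{48790}{\frac{102253}{34084}} + \frac{\left(\left(25 - 15\right) - 89\right)^{2}}{-4864 + 152 \cdot 82} = \left(-48790\right) \frac{34084}{102253} + \frac{\left(\left(25 - 15\right) - 89\right)^{2}}{-4864 + 12464} = - \frac{1662958360}{102253} + \frac{\left(10 - 89\right)^{2}}{7600} = - \frac{1662958360}{102253} + \left(-79\right)^{2} \cdot \frac{1}{7600} = - \frac{1662958360}{102253} + 6241 \cdot \frac{1}{7600} = - \frac{1662958360}{102253} + \frac{6241}{7600} = - \frac{12637845375027}{777122800}$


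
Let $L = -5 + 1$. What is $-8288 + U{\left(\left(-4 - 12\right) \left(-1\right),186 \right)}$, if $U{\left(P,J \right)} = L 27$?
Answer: $-8396$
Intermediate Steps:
$L = -4$
$U{\left(P,J \right)} = -108$ ($U{\left(P,J \right)} = \left(-4\right) 27 = -108$)
$-8288 + U{\left(\left(-4 - 12\right) \left(-1\right),186 \right)} = -8288 - 108 = -8396$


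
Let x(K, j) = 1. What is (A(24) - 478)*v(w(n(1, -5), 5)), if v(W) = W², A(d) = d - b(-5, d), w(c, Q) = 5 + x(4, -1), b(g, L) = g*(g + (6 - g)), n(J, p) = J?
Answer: -15264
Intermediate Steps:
b(g, L) = 6*g (b(g, L) = g*6 = 6*g)
w(c, Q) = 6 (w(c, Q) = 5 + 1 = 6)
A(d) = 30 + d (A(d) = d - 6*(-5) = d - 1*(-30) = d + 30 = 30 + d)
(A(24) - 478)*v(w(n(1, -5), 5)) = ((30 + 24) - 478)*6² = (54 - 478)*36 = -424*36 = -15264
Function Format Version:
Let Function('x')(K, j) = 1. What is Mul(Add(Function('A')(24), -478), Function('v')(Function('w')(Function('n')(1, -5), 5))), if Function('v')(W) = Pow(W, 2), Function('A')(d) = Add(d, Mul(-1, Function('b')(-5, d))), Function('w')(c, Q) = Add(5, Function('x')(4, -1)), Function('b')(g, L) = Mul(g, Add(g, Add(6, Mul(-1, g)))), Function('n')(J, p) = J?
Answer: -15264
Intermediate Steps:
Function('b')(g, L) = Mul(6, g) (Function('b')(g, L) = Mul(g, 6) = Mul(6, g))
Function('w')(c, Q) = 6 (Function('w')(c, Q) = Add(5, 1) = 6)
Function('A')(d) = Add(30, d) (Function('A')(d) = Add(d, Mul(-1, Mul(6, -5))) = Add(d, Mul(-1, -30)) = Add(d, 30) = Add(30, d))
Mul(Add(Function('A')(24), -478), Function('v')(Function('w')(Function('n')(1, -5), 5))) = Mul(Add(Add(30, 24), -478), Pow(6, 2)) = Mul(Add(54, -478), 36) = Mul(-424, 36) = -15264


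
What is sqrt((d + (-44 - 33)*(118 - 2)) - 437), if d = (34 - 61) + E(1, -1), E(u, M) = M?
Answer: I*sqrt(9397) ≈ 96.938*I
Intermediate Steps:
d = -28 (d = (34 - 61) - 1 = -27 - 1 = -28)
sqrt((d + (-44 - 33)*(118 - 2)) - 437) = sqrt((-28 + (-44 - 33)*(118 - 2)) - 437) = sqrt((-28 - 77*116) - 437) = sqrt((-28 - 8932) - 437) = sqrt(-8960 - 437) = sqrt(-9397) = I*sqrt(9397)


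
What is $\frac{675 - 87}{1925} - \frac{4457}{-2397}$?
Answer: $\frac{1427023}{659175} \approx 2.1649$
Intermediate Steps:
$\frac{675 - 87}{1925} - \frac{4457}{-2397} = 588 \cdot \frac{1}{1925} - - \frac{4457}{2397} = \frac{84}{275} + \frac{4457}{2397} = \frac{1427023}{659175}$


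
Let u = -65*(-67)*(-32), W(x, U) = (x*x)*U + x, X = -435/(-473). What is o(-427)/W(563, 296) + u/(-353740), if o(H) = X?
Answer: 309229131265213/784921858296037 ≈ 0.39396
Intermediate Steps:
X = 435/473 (X = -435*(-1/473) = 435/473 ≈ 0.91966)
W(x, U) = x + U*x² (W(x, U) = x²*U + x = U*x² + x = x + U*x²)
o(H) = 435/473
u = -139360 (u = 4355*(-32) = -139360)
o(-427)/W(563, 296) + u/(-353740) = 435/(473*((563*(1 + 296*563)))) - 139360/(-353740) = 435/(473*((563*(1 + 166648)))) - 139360*(-1/353740) = 435/(473*((563*166649))) + 6968/17687 = (435/473)/93823387 + 6968/17687 = (435/473)*(1/93823387) + 6968/17687 = 435/44378462051 + 6968/17687 = 309229131265213/784921858296037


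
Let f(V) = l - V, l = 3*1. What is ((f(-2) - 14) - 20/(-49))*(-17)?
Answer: 7157/49 ≈ 146.06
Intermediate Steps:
l = 3
f(V) = 3 - V
((f(-2) - 14) - 20/(-49))*(-17) = (((3 - 1*(-2)) - 14) - 20/(-49))*(-17) = (((3 + 2) - 14) - 20*(-1/49))*(-17) = ((5 - 14) + 20/49)*(-17) = (-9 + 20/49)*(-17) = -421/49*(-17) = 7157/49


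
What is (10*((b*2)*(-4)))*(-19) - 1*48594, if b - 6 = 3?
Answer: -34914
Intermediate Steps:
b = 9 (b = 6 + 3 = 9)
(10*((b*2)*(-4)))*(-19) - 1*48594 = (10*((9*2)*(-4)))*(-19) - 1*48594 = (10*(18*(-4)))*(-19) - 48594 = (10*(-72))*(-19) - 48594 = -720*(-19) - 48594 = 13680 - 48594 = -34914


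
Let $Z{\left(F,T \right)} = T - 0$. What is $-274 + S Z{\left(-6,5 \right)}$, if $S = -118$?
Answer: $-864$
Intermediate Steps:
$Z{\left(F,T \right)} = T$ ($Z{\left(F,T \right)} = T + 0 = T$)
$-274 + S Z{\left(-6,5 \right)} = -274 - 590 = -864$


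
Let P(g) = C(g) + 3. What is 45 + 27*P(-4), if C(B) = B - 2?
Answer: -36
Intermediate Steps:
C(B) = -2 + B
P(g) = 1 + g (P(g) = (-2 + g) + 3 = 1 + g)
45 + 27*P(-4) = 45 + 27*(1 - 4) = 45 + 27*(-3) = 45 - 81 = -36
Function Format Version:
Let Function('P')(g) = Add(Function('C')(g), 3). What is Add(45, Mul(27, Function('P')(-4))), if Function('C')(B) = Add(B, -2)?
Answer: -36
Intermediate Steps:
Function('C')(B) = Add(-2, B)
Function('P')(g) = Add(1, g) (Function('P')(g) = Add(Add(-2, g), 3) = Add(1, g))
Add(45, Mul(27, Function('P')(-4))) = Add(45, Mul(27, Add(1, -4))) = Add(45, Mul(27, -3)) = Add(45, -81) = -36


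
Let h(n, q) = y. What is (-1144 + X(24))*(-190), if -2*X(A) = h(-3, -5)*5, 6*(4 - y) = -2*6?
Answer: 220210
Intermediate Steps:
y = 6 (y = 4 - (-1)*6/3 = 4 - ⅙*(-12) = 4 + 2 = 6)
h(n, q) = 6
X(A) = -15 (X(A) = -3*5 = -½*30 = -15)
(-1144 + X(24))*(-190) = (-1144 - 15)*(-190) = -1159*(-190) = 220210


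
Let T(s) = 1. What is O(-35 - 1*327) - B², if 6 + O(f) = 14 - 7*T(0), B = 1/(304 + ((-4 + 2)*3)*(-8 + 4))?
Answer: 107583/107584 ≈ 0.99999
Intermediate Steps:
B = 1/328 (B = 1/(304 - 2*3*(-4)) = 1/(304 - 6*(-4)) = 1/(304 + 24) = 1/328 ≈ 0.0030488)
O(f) = 1 (O(f) = -6 + (14 - 7*1) = -6 + (14 - 7) = -6 + 7 = 1)
O(-35 - 1*327) - B² = 1 - (1/328)² = 1 - 1*1/107584 = 1 - 1/107584 = 107583/107584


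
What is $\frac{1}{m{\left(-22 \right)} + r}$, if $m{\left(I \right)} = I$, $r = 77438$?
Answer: $\frac{1}{77416} \approx 1.2917 \cdot 10^{-5}$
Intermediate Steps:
$\frac{1}{m{\left(-22 \right)} + r} = \frac{1}{-22 + 77438} = \frac{1}{77416}$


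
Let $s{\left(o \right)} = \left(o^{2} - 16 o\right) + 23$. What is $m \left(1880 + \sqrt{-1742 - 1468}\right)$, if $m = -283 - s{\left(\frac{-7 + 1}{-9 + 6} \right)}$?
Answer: $-522640 - 278 i \sqrt{3210} \approx -5.2264 \cdot 10^{5} - 15751.0 i$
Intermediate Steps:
$s{\left(o \right)} = 23 + o^{2} - 16 o$
$m = -278$ ($m = -283 - \left(23 + \left(\frac{-7 + 1}{-9 + 6}\right)^{2} - 16 \frac{-7 + 1}{-9 + 6}\right) = -283 - \left(23 + \left(- \frac{6}{-3}\right)^{2} - 16 \left(- \frac{6}{-3}\right)\right) = -283 - \left(23 + \left(\left(-6\right) \left(- \frac{1}{3}\right)\right)^{2} - 16 \left(\left(-6\right) \left(- \frac{1}{3}\right)\right)\right) = -283 - \left(23 + 2^{2} - 32\right) = -283 - \left(23 + 4 - 32\right) = -283 - -5 = -283 + 5 = -278$)
$m \left(1880 + \sqrt{-1742 - 1468}\right) = - 278 \left(1880 + \sqrt{-1742 - 1468}\right) = - 278 \left(1880 + \sqrt{-3210}\right) = - 278 \left(1880 + i \sqrt{3210}\right) = -522640 - 278 i \sqrt{3210}$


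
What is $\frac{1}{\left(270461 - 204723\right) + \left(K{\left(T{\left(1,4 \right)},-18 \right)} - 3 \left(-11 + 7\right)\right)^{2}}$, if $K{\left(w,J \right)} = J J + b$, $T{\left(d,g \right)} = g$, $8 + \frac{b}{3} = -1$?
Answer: $\frac{1}{161219} \approx 6.2027 \cdot 10^{-6}$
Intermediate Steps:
$b = -27$ ($b = -24 + 3 \left(-1\right) = -24 - 3 = -27$)
$K{\left(w,J \right)} = -27 + J^{2}$ ($K{\left(w,J \right)} = J J - 27 = J^{2} - 27 = -27 + J^{2}$)
$\frac{1}{\left(270461 - 204723\right) + \left(K{\left(T{\left(1,4 \right)},-18 \right)} - 3 \left(-11 + 7\right)\right)^{2}} = \frac{1}{\left(270461 - 204723\right) + \left(\left(-27 + \left(-18\right)^{2}\right) - 3 \left(-11 + 7\right)\right)^{2}} = \frac{1}{\left(270461 - 204723\right) + \left(\left(-27 + 324\right) - -12\right)^{2}} = \frac{1}{65738 + \left(297 + 12\right)^{2}} = \frac{1}{65738 + 309^{2}} = \frac{1}{65738 + 95481} = \frac{1}{161219}$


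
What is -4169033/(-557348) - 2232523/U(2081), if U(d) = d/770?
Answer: -1643389949529/1989436 ≈ -8.2606e+5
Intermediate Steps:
U(d) = d/770 (U(d) = d*(1/770) = d/770)
-4169033/(-557348) - 2232523/U(2081) = -4169033/(-557348) - 2232523/((1/770)*2081) = -4169033*(-1/557348) - 2232523/2081/770 = 7151/956 - 2232523*770/2081 = 7151/956 - 1719042710/2081 = -1643389949529/1989436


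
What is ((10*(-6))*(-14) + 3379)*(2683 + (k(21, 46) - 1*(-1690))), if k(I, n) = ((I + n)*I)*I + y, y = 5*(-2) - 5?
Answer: 143045195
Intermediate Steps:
y = -15 (y = -10 - 5 = -15)
k(I, n) = -15 + I²*(I + n) (k(I, n) = ((I + n)*I)*I - 15 = (I*(I + n))*I - 15 = I²*(I + n) - 15 = -15 + I²*(I + n))
((10*(-6))*(-14) + 3379)*(2683 + (k(21, 46) - 1*(-1690))) = ((10*(-6))*(-14) + 3379)*(2683 + ((-15 + 21³ + 46*21²) - 1*(-1690))) = (-60*(-14) + 3379)*(2683 + ((-15 + 9261 + 46*441) + 1690)) = (840 + 3379)*(2683 + ((-15 + 9261 + 20286) + 1690)) = 4219*(2683 + (29532 + 1690)) = 4219*(2683 + 31222) = 4219*33905 = 143045195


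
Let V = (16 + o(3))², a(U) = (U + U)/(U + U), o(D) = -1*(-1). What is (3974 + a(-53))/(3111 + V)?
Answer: 159/136 ≈ 1.1691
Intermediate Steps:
o(D) = 1
a(U) = 1 (a(U) = (2*U)/((2*U)) = (2*U)*(1/(2*U)) = 1)
V = 289 (V = (16 + 1)² = 17² = 289)
(3974 + a(-53))/(3111 + V) = (3974 + 1)/(3111 + 289) = 3975/3400 = 3975*(1/3400) = 159/136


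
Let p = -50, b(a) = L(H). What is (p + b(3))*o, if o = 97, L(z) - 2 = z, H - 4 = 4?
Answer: -3880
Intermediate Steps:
H = 8 (H = 4 + 4 = 8)
L(z) = 2 + z
b(a) = 10 (b(a) = 2 + 8 = 10)
(p + b(3))*o = (-50 + 10)*97 = -40*97 = -3880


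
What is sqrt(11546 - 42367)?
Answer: 7*I*sqrt(629) ≈ 175.56*I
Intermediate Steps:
sqrt(11546 - 42367) = sqrt(-30821) = 7*I*sqrt(629)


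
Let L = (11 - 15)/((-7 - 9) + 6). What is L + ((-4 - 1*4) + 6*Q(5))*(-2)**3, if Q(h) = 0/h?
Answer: 322/5 ≈ 64.400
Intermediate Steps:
Q(h) = 0
L = 2/5 (L = -4/(-16 + 6) = -4/(-10) = -4*(-1/10) = 2/5 ≈ 0.40000)
L + ((-4 - 1*4) + 6*Q(5))*(-2)**3 = 2/5 + ((-4 - 1*4) + 6*0)*(-2)**3 = 2/5 + ((-4 - 4) + 0)*(-8) = 2/5 + (-8 + 0)*(-8) = 2/5 - 8*(-8) = 2/5 + 64 = 322/5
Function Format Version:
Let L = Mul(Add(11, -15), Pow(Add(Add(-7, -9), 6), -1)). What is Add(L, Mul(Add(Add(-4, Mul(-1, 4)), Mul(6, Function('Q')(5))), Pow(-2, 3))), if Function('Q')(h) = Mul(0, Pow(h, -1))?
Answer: Rational(322, 5) ≈ 64.400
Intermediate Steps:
Function('Q')(h) = 0
L = Rational(2, 5) (L = Mul(-4, Pow(Add(-16, 6), -1)) = Mul(-4, Pow(-10, -1)) = Mul(-4, Rational(-1, 10)) = Rational(2, 5) ≈ 0.40000)
Add(L, Mul(Add(Add(-4, Mul(-1, 4)), Mul(6, Function('Q')(5))), Pow(-2, 3))) = Add(Rational(2, 5), Mul(Add(Add(-4, Mul(-1, 4)), Mul(6, 0)), Pow(-2, 3))) = Add(Rational(2, 5), Mul(Add(Add(-4, -4), 0), -8)) = Add(Rational(2, 5), Mul(Add(-8, 0), -8)) = Add(Rational(2, 5), Mul(-8, -8)) = Add(Rational(2, 5), 64) = Rational(322, 5)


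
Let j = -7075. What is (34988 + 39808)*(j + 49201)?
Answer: 3150856296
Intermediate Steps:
(34988 + 39808)*(j + 49201) = (34988 + 39808)*(-7075 + 49201) = 74796*42126 = 3150856296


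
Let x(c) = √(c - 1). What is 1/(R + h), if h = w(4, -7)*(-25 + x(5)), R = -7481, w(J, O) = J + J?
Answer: -1/7665 ≈ -0.00013046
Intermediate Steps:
w(J, O) = 2*J
x(c) = √(-1 + c)
h = -184 (h = (2*4)*(-25 + √(-1 + 5)) = 8*(-25 + √4) = 8*(-25 + 2) = 8*(-23) = -184)
1/(R + h) = 1/(-7481 - 184) = 1/(-7665) = -1/7665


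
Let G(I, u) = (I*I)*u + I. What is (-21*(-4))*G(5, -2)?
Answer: -3780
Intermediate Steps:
G(I, u) = I + u*I² (G(I, u) = I²*u + I = u*I² + I = I + u*I²)
(-21*(-4))*G(5, -2) = (-21*(-4))*(5*(1 + 5*(-2))) = 84*(5*(1 - 10)) = 84*(5*(-9)) = 84*(-45) = -3780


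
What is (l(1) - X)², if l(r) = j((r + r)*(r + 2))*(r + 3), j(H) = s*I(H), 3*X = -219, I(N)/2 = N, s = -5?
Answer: 27889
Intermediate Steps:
I(N) = 2*N
X = -73 (X = (⅓)*(-219) = -73)
j(H) = -10*H
l(r) = -20*r*(2 + r)*(3 + r) (l(r) = (-10*(r + r)*(r + 2))*(r + 3) = (-10*2*r*(2 + r))*(3 + r) = (-20*r*(2 + r))*(3 + r) = -20*r*(2 + r)*(3 + r))
(l(1) - X)² = (-20*1*(2 + 1)*(3 + 1) - 1*(-73))² = (-20*1*3*4 + 73)² = (-240 + 73)² = (-167)² = 27889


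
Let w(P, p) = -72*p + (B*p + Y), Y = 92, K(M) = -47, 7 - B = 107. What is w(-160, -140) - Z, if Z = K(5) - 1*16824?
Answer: 41043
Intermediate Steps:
B = -100 (B = 7 - 1*107 = 7 - 107 = -100)
Z = -16871 (Z = -47 - 1*16824 = -47 - 16824 = -16871)
w(P, p) = 92 - 172*p (w(P, p) = -72*p + (-100*p + 92) = -72*p + (92 - 100*p) = 92 - 172*p)
w(-160, -140) - Z = (92 - 172*(-140)) - 1*(-16871) = (92 + 24080) + 16871 = 24172 + 16871 = 41043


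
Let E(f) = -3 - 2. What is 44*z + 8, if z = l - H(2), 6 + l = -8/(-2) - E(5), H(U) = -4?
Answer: 316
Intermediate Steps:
E(f) = -5
l = 3 (l = -6 + (-8/(-2) - 1*(-5)) = -6 + (-8*(-½) + 5) = -6 + (4 + 5) = -6 + 9 = 3)
z = 7 (z = 3 - 1*(-4) = 3 + 4 = 7)
44*z + 8 = 44*7 + 8 = 308 + 8 = 316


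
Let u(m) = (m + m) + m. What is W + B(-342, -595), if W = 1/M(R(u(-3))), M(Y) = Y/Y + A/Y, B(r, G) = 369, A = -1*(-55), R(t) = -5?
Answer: 3689/10 ≈ 368.90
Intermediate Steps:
u(m) = 3*m (u(m) = 2*m + m = 3*m)
A = 55
M(Y) = 1 + 55/Y (M(Y) = Y/Y + 55/Y = 1 + 55/Y)
W = -⅒ (W = 1/((55 - 5)/(-5)) = 1/(-⅕*50) = 1/(-10) = -⅒ ≈ -0.10000)
W + B(-342, -595) = -⅒ + 369 = 3689/10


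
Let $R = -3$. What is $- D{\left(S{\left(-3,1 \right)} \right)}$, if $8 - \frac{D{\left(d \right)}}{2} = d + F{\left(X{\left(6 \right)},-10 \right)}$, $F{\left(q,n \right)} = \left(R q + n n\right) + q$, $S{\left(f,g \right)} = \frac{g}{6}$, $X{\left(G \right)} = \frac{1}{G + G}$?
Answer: $184$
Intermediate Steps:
$X{\left(G \right)} = \frac{1}{2 G}$
$S{\left(f,g \right)} = \frac{g}{6}$ ($S{\left(f,g \right)} = g \frac{1}{6} = \frac{g}{6}$)
$F{\left(q,n \right)} = n^{2} - 2 q$ ($F{\left(q,n \right)} = \left(- 3 q + n n\right) + q = \left(- 3 q + n^{2}\right) + q = \left(n^{2} - 3 q\right) + q = n^{2} - 2 q$)
$D{\left(d \right)} = - \frac{551}{3} - 2 d$ ($D{\left(d \right)} = 16 - 2 \left(d + \left(\left(-10\right)^{2} - 2 \frac{1}{2 \cdot 6}\right)\right) = 16 - 2 \left(d + \left(100 - 2 \cdot \frac{1}{2} \cdot \frac{1}{6}\right)\right) = 16 - 2 \left(d + \left(100 - \frac{1}{6}\right)\right) = 16 - 2 \left(d + \frac{599}{6}\right) = 16 - 2 \left(\frac{599}{6} + d\right) = 16 - \left(\frac{599}{3} + 2 d\right) = - \frac{551}{3} - 2 d$)
$- D{\left(S{\left(-3,1 \right)} \right)} = - (- \frac{551}{3} - 2 \cdot \frac{1}{6} \cdot 1) = - (- \frac{551}{3} - \frac{1}{3}) = \left(-1\right) \left(-184\right) = 184$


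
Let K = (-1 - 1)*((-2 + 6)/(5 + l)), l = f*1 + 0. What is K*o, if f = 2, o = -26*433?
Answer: 90064/7 ≈ 12866.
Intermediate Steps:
o = -11258
l = 2 (l = 2*1 + 0 = 2 + 0 = 2)
K = -8/7 (K = (-1 - 1)*((-2 + 6)/(5 + 2)) = -8/7 ≈ -1.1429)
K*o = -8/7*(-11258) = 90064/7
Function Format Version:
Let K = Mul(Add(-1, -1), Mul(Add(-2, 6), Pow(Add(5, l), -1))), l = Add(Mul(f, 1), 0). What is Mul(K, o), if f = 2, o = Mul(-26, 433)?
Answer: Rational(90064, 7) ≈ 12866.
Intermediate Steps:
o = -11258
l = 2 (l = Add(Mul(2, 1), 0) = Add(2, 0) = 2)
K = Rational(-8, 7) (K = Mul(Add(-1, -1), Mul(Add(-2, 6), Pow(Add(5, 2), -1))) = Mul(-2, Mul(4, Pow(7, -1))) = Mul(-2, Mul(4, Rational(1, 7))) = Mul(-2, Rational(4, 7)) = Rational(-8, 7) ≈ -1.1429)
Mul(K, o) = Mul(Rational(-8, 7), -11258) = Rational(90064, 7)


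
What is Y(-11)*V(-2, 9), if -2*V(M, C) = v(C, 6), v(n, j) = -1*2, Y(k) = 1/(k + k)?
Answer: -1/22 ≈ -0.045455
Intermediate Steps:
Y(k) = 1/(2*k)
v(n, j) = -2
V(M, C) = 1 (V(M, C) = -½*(-2) = 1)
Y(-11)*V(-2, 9) = ((½)/(-11))*1 = ((½)*(-1/11))*1 = -1/22*1 = -1/22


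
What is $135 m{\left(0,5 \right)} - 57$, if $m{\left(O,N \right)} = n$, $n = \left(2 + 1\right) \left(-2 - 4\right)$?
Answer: $-2487$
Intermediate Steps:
$n = -18$ ($n = 3 \left(-6\right) = -18$)
$m{\left(O,N \right)} = -18$
$135 m{\left(0,5 \right)} - 57 = 135 \left(-18\right) - 57 = -2430 - 57 = -2487$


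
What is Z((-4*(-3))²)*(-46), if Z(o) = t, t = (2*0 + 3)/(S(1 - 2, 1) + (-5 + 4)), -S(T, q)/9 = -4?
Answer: -138/35 ≈ -3.9429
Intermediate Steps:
S(T, q) = 36 (S(T, q) = -9*(-4) = 36)
t = 3/35 (t = (2*0 + 3)/(36 + (-5 + 4)) = (0 + 3)/(36 - 1) = 3/35 ≈ 0.085714)
Z(o) = 3/35
Z((-4*(-3))²)*(-46) = (3/35)*(-46) = -138/35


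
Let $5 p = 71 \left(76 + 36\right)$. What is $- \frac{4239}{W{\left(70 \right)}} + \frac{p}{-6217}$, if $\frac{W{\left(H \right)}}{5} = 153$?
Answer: $- \frac{3063391}{528445} \approx -5.797$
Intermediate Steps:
$p = \frac{7952}{5}$ ($p = \frac{71 \left(76 + 36\right)}{5} = \frac{71 \cdot 112}{5} = \frac{1}{5} \cdot 7952 = \frac{7952}{5} \approx 1590.4$)
$W{\left(H \right)} = 765$ ($W{\left(H \right)} = 5 \cdot 153 = 765$)
$- \frac{4239}{W{\left(70 \right)}} + \frac{p}{-6217} = - \frac{4239}{765} + \frac{7952}{5 \left(-6217\right)} = \left(-4239\right) \frac{1}{765} + \frac{7952}{5} \left(- \frac{1}{6217}\right) = - \frac{471}{85} - \frac{7952}{31085} = - \frac{3063391}{528445}$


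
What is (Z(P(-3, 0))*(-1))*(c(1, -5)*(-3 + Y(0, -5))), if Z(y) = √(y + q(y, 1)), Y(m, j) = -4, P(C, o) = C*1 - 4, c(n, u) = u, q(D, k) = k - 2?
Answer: -70*I*√2 ≈ -98.995*I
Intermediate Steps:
q(D, k) = -2 + k
P(C, o) = -4 + C (P(C, o) = C - 4 = -4 + C)
Z(y) = √(-1 + y) (Z(y) = √(y + (-2 + 1)) = √(y - 1) = √(-1 + y))
(Z(P(-3, 0))*(-1))*(c(1, -5)*(-3 + Y(0, -5))) = (√(-1 + (-4 - 3))*(-1))*(-5*(-3 - 4)) = (√(-1 - 7)*(-1))*(-5*(-7)) = (√(-8)*(-1))*35 = ((2*I*√2)*(-1))*35 = -2*I*√2*35 = -70*I*√2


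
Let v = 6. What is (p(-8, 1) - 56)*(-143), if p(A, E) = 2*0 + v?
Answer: 7150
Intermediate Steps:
p(A, E) = 6 (p(A, E) = 2*0 + 6 = 0 + 6 = 6)
(p(-8, 1) - 56)*(-143) = (6 - 56)*(-143) = -50*(-143) = 7150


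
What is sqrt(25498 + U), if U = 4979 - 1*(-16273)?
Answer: 5*sqrt(1870) ≈ 216.22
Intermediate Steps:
U = 21252 (U = 4979 + 16273 = 21252)
sqrt(25498 + U) = sqrt(25498 + 21252) = sqrt(46750) = 5*sqrt(1870)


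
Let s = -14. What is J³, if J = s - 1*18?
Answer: -32768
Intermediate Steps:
J = -32 (J = -14 - 1*18 = -14 - 18 = -32)
J³ = (-32)³ = -32768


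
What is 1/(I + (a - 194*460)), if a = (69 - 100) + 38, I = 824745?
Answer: 1/735512 ≈ 1.3596e-6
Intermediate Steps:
a = 7 (a = -31 + 38 = 7)
1/(I + (a - 194*460)) = 1/(824745 + (7 - 194*460)) = 1/(824745 + (7 - 89240)) = 1/(824745 - 89233) = 1/735512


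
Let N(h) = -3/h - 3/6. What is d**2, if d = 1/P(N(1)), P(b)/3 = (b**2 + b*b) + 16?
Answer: 4/59049 ≈ 6.7740e-5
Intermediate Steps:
N(h) = -1/2 - 3/h (N(h) = -3/h - 3*1/6 = -3/h - 1/2 = -1/2 - 3/h)
P(b) = 48 + 6*b**2 (P(b) = 3*((b**2 + b*b) + 16) = 3*((b**2 + b**2) + 16) = 3*(2*b**2 + 16) = 3*(16 + 2*b**2) = 48 + 6*b**2)
d = 2/243 (d = 1/(48 + 6*((1/2)*(-6 - 1*1)/1)**2) = 1/(48 + 6*((1/2)*1*(-6 - 1))**2) = 1/(48 + 6*((1/2)*1*(-7))**2) = 1/(48 + 6*(-7/2)**2) = 1/(48 + 6*(49/4)) = 1/(48 + 147/2) = 1/(243/2) = 2/243 ≈ 0.0082304)
d**2 = (2/243)**2 = 4/59049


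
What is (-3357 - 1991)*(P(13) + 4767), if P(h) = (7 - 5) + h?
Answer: -25574136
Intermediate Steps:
P(h) = 2 + h
(-3357 - 1991)*(P(13) + 4767) = (-3357 - 1991)*((2 + 13) + 4767) = -5348*(15 + 4767) = -5348*4782 = -25574136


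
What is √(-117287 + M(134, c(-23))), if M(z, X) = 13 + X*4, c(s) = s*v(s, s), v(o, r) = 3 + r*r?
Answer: I*√166218 ≈ 407.7*I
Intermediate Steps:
v(o, r) = 3 + r²
c(s) = s*(3 + s²)
M(z, X) = 13 + 4*X
√(-117287 + M(134, c(-23))) = √(-117287 + (13 + 4*(-23*(3 + (-23)²)))) = √(-117287 + (13 + 4*(-23*(3 + 529)))) = √(-117287 + (13 + 4*(-23*532))) = √(-117287 + (13 + 4*(-12236))) = √(-117287 + (13 - 48944)) = √(-117287 - 48931) = √(-166218) = I*√166218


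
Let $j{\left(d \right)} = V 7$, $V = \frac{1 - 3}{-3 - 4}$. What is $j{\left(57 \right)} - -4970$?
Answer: $4972$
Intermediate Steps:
$V = \frac{2}{7}$ ($V = - \frac{2}{-7} = \left(-2\right) \left(- \frac{1}{7}\right) = \frac{2}{7} \approx 0.28571$)
$j{\left(d \right)} = 2$ ($j{\left(d \right)} = \frac{2}{7} \cdot 7 = 2$)
$j{\left(57 \right)} - -4970 = 2 - -4970 = 2 + 4970 = 4972$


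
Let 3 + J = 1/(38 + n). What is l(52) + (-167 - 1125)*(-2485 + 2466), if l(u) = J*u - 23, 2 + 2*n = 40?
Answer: 1389085/57 ≈ 24370.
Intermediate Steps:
n = 19 (n = -1 + (½)*40 = -1 + 20 = 19)
J = -170/57 (J = -3 + 1/(38 + 19) = -3 + 1/57 = -170/57 ≈ -2.9825)
l(u) = -23 - 170*u/57 (l(u) = -170*u/57 - 23 = -23 - 170*u/57)
l(52) + (-167 - 1125)*(-2485 + 2466) = (-23 - 170/57*52) + (-167 - 1125)*(-2485 + 2466) = (-23 - 8840/57) - 1292*(-19) = -10151/57 + 24548 = 1389085/57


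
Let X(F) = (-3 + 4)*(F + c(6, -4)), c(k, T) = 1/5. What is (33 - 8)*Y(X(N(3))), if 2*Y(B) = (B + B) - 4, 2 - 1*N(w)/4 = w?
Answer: -145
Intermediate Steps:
c(k, T) = ⅕
N(w) = 8 - 4*w
X(F) = ⅕ + F (X(F) = (-3 + 4)*(F + ⅕) = 1*(⅕ + F) = ⅕ + F)
Y(B) = -2 + B (Y(B) = ((B + B) - 4)/2 = (2*B - 4)/2 = (-4 + 2*B)/2 = -2 + B)
(33 - 8)*Y(X(N(3))) = (33 - 8)*(-2 + (⅕ + (8 - 4*3))) = 25*(-2 + (⅕ + (8 - 12))) = 25*(-2 + (⅕ - 4)) = 25*(-2 - 19/5) = 25*(-29/5) = -145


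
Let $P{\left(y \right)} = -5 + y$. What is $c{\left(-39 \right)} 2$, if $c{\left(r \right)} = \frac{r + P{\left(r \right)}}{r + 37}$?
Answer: $83$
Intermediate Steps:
$c{\left(r \right)} = \frac{-5 + 2 r}{37 + r}$ ($c{\left(r \right)} = \frac{r + \left(-5 + r\right)}{r + 37} = \frac{-5 + 2 r}{37 + r}$)
$c{\left(-39 \right)} 2 = \frac{-5 + 2 \left(-39\right)}{37 - 39} \cdot 2 = \frac{-5 - 78}{-2} \cdot 2 = \left(- \frac{1}{2}\right) \left(-83\right) 2 = \frac{83}{2} \cdot 2 = 83$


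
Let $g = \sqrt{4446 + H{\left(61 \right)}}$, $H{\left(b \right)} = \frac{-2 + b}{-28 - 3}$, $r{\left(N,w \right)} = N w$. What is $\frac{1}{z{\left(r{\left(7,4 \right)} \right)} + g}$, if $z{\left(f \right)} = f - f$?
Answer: $\frac{\sqrt{4270777}}{137767} \approx 0.015001$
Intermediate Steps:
$H{\left(b \right)} = \frac{2}{31} - \frac{b}{31}$ ($H{\left(b \right)} = \frac{-2 + b}{-31} = \left(-2 + b\right) \left(- \frac{1}{31}\right) = \frac{2}{31} - \frac{b}{31}$)
$z{\left(f \right)} = 0$
$g = \frac{\sqrt{4270777}}{31}$ ($g = \sqrt{4446 + \left(\frac{2}{31} - \frac{61}{31}\right)} = \sqrt{4446 - \frac{59}{31}} = \sqrt{\frac{137767}{31}} = \frac{\sqrt{4270777}}{31} \approx 66.664$)
$\frac{1}{z{\left(r{\left(7,4 \right)} \right)} + g} = \frac{1}{0 + \frac{\sqrt{4270777}}{31}} = \frac{1}{\frac{1}{31} \sqrt{4270777}} = \frac{\sqrt{4270777}}{137767}$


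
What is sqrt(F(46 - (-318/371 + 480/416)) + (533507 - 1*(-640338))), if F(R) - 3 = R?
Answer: sqrt(9721013757)/91 ≈ 1083.5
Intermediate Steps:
F(R) = 3 + R
sqrt(F(46 - (-318/371 + 480/416)) + (533507 - 1*(-640338))) = sqrt((3 + (46 - (-318/371 + 480/416))) + (533507 - 1*(-640338))) = sqrt((3 + (46 - (-318*1/371 + 480*(1/416)))) + (533507 + 640338)) = sqrt((3 + (46 - (-6/7 + 15/13))) + 1173845) = sqrt((3 + (46 - 1*27/91)) + 1173845) = sqrt((3 + (46 - 27/91)) + 1173845) = sqrt((3 + 4159/91) + 1173845) = sqrt(4432/91 + 1173845) = sqrt(106824327/91) = sqrt(9721013757)/91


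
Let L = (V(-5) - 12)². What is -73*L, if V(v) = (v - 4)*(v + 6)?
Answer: -32193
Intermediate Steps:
V(v) = (-4 + v)*(6 + v)
L = 441 (L = ((-24 + (-5)² + 2*(-5)) - 12)² = ((-24 + 25 - 10) - 12)² = (-9 - 12)² = (-21)² = 441)
-73*L = -73*441 = -32193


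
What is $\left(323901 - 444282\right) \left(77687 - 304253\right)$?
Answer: $27274241646$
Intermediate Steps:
$\left(323901 - 444282\right) \left(77687 - 304253\right) = \left(-120381\right) \left(-226566\right) = 27274241646$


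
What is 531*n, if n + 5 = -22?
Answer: -14337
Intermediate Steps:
n = -27 (n = -5 - 22 = -27)
531*n = 531*(-27) = -14337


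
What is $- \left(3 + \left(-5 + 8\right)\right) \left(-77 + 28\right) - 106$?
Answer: $188$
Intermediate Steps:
$- \left(3 + \left(-5 + 8\right)\right) \left(-77 + 28\right) - 106 = - \left(3 + 3\right) \left(-49\right) - 106 = - 6 \left(-49\right) - 106 = \left(-1\right) \left(-294\right) - 106 = 294 - 106 = 188$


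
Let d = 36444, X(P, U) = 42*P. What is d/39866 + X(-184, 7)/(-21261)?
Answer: 180486722/141265171 ≈ 1.2776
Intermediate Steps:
d/39866 + X(-184, 7)/(-21261) = 36444/39866 + (42*(-184))/(-21261) = 36444*(1/39866) - 7728*(-1/21261) = 18222/19933 + 2576/7087 = 180486722/141265171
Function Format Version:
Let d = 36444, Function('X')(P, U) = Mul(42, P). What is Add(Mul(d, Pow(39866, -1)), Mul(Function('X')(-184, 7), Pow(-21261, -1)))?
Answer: Rational(180486722, 141265171) ≈ 1.2776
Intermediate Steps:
Add(Mul(d, Pow(39866, -1)), Mul(Function('X')(-184, 7), Pow(-21261, -1))) = Add(Mul(36444, Pow(39866, -1)), Mul(Mul(42, -184), Pow(-21261, -1))) = Add(Mul(36444, Rational(1, 39866)), Mul(-7728, Rational(-1, 21261))) = Add(Rational(18222, 19933), Rational(2576, 7087)) = Rational(180486722, 141265171)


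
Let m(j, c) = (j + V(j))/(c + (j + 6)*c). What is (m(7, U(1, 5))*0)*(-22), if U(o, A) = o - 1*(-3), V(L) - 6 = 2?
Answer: 0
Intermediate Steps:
V(L) = 8 (V(L) = 6 + 2 = 8)
U(o, A) = 3 + o (U(o, A) = o + 3 = 3 + o)
m(j, c) = (8 + j)/(c + c*(6 + j)) (m(j, c) = (j + 8)/(c + (j + 6)*c) = (8 + j)/(c + (6 + j)*c) = (8 + j)/(c + c*(6 + j)))
(m(7, U(1, 5))*0)*(-22) = (((8 + 7)/((3 + 1)*(7 + 7)))*0)*(-22) = ((15/(4*14))*0)*(-22) = (((1/4)*(1/14)*15)*0)*(-22) = ((15/56)*0)*(-22) = 0*(-22) = 0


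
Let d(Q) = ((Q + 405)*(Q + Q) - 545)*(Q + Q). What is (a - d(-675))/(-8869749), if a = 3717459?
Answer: -23574129/422369 ≈ -55.814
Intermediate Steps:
d(Q) = 2*Q*(-545 + 2*Q*(405 + Q)) (d(Q) = ((405 + Q)*(2*Q) - 545)*(2*Q) = (2*Q*(405 + Q) - 545)*(2*Q) = (-545 + 2*Q*(405 + Q))*(2*Q) = 2*Q*(-545 + 2*Q*(405 + Q)))
(a - d(-675))/(-8869749) = (3717459 - 2*(-675)*(-545 + 2*(-675)² + 810*(-675)))/(-8869749) = (3717459 - 2*(-675)*(-545 + 2*455625 - 546750))*(-1/8869749) = (3717459 - 2*(-675)*(-545 + 911250 - 546750))*(-1/8869749) = (3717459 - 2*(-675)*363955)*(-1/8869749) = (3717459 - 1*(-491339250))*(-1/8869749) = (3717459 + 491339250)*(-1/8869749) = 495056709*(-1/8869749) = -23574129/422369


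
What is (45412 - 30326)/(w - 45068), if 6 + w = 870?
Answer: -7543/22102 ≈ -0.34128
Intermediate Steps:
w = 864 (w = -6 + 870 = 864)
(45412 - 30326)/(w - 45068) = (45412 - 30326)/(864 - 45068) = 15086/(-44204) = 15086*(-1/44204) = -7543/22102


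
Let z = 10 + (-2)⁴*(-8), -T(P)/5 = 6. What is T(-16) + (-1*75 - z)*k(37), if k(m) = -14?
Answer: -632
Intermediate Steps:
T(P) = -30 (T(P) = -5*6 = -30)
z = -118 (z = 10 + 16*(-8) = 10 - 128 = -118)
T(-16) + (-1*75 - z)*k(37) = -30 + (-1*75 - 1*(-118))*(-14) = -30 + (-75 + 118)*(-14) = -30 + 43*(-14) = -30 - 602 = -632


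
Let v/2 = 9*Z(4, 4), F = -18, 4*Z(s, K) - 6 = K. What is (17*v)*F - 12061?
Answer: -25831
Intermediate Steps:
Z(s, K) = 3/2 + K/4
v = 45 (v = 2*(9*(3/2 + (1/4)*4)) = 2*(9*(3/2 + 1)) = 2*(9*(5/2)) = 2*(45/2) = 45)
(17*v)*F - 12061 = (17*45)*(-18) - 12061 = 765*(-18) - 12061 = -13770 - 12061 = -25831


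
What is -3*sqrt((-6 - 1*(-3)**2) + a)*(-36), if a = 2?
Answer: 108*I*sqrt(13) ≈ 389.4*I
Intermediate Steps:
-3*sqrt((-6 - 1*(-3)**2) + a)*(-36) = -3*sqrt((-6 - 1*(-3)**2) + 2)*(-36) = -3*sqrt((-6 - 1*9) + 2)*(-36) = -3*sqrt((-6 - 9) + 2)*(-36) = -3*sqrt(-15 + 2)*(-36) = -3*I*sqrt(13)*(-36) = 108*I*sqrt(13)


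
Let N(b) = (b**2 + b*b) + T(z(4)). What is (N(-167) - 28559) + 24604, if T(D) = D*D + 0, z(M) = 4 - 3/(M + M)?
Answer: 3317513/64 ≈ 51836.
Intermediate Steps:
z(M) = 4 - 3/(2*M) (z(M) = 4 - 3*1/(2*M) = 4 - 3/(2*M))
T(D) = D**2 (T(D) = D**2 + 0 = D**2)
N(b) = 841/64 + 2*b**2 (N(b) = (b**2 + b*b) + (4 - 3/2/4)**2 = (b**2 + b**2) + (4 - 3/2*1/4)**2 = 2*b**2 + (4 - 3/8)**2 = 2*b**2 + (29/8)**2 = 2*b**2 + 841/64 = 841/64 + 2*b**2)
(N(-167) - 28559) + 24604 = ((841/64 + 2*(-167)**2) - 28559) + 24604 = ((841/64 + 2*27889) - 28559) + 24604 = ((841/64 + 55778) - 28559) + 24604 = (3570633/64 - 28559) + 24604 = 1742857/64 + 24604 = 3317513/64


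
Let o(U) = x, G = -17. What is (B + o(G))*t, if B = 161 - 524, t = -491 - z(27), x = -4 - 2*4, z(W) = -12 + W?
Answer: 189750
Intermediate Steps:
x = -12 (x = -4 - 8 = -12)
t = -506 (t = -491 - (-12 + 27) = -491 - 1*15 = -491 - 15 = -506)
B = -363
o(U) = -12
(B + o(G))*t = (-363 - 12)*(-506) = -375*(-506) = 189750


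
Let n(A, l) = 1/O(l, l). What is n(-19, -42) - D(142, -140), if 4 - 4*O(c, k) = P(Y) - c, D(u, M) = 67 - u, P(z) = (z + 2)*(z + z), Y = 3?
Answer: 1274/17 ≈ 74.941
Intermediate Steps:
P(z) = 2*z*(2 + z) (P(z) = (2 + z)*(2*z) = 2*z*(2 + z))
O(c, k) = -13/2 + c/4 (O(c, k) = 1 - (2*3*(2 + 3) - c)/4 = 1 - (2*3*5 - c)/4 = 1 - (30 - c)/4 = 1 + (-15/2 + c/4) = -13/2 + c/4)
n(A, l) = 1/(-13/2 + l/4)
n(-19, -42) - D(142, -140) = 4/(-26 - 42) - (67 - 1*142) = 4/(-68) - (67 - 142) = 4*(-1/68) - 1*(-75) = -1/17 + 75 = 1274/17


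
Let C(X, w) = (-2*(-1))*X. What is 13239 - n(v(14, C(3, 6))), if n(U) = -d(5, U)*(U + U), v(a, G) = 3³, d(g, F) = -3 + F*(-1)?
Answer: 11619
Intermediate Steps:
d(g, F) = -3 - F
C(X, w) = 2*X
v(a, G) = 27
n(U) = -2*U*(-3 - U) (n(U) = -(-3 - U)*(U + U) = -(-3 - U)*2*U = -2*U*(-3 - U))
13239 - n(v(14, C(3, 6))) = 13239 - 2*27*(3 + 27) = 13239 - 2*27*30 = 13239 - 1*1620 = 13239 - 1620 = 11619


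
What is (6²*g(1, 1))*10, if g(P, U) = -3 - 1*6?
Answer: -3240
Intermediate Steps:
g(P, U) = -9 (g(P, U) = -3 - 6 = -9)
(6²*g(1, 1))*10 = (6²*(-9))*10 = (36*(-9))*10 = -324*10 = -3240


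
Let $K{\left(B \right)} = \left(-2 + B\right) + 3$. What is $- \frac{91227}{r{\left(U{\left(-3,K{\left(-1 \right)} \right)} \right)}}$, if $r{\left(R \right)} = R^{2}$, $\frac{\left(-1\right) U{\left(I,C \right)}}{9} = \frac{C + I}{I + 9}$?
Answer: $- \frac{121636}{27} \approx -4505.0$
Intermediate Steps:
$K{\left(B \right)} = 1 + B$
$U{\left(I,C \right)} = - \frac{9 \left(C + I\right)}{9 + I}$ ($U{\left(I,C \right)} = - 9 \frac{C + I}{I + 9} = - 9 \frac{C + I}{9 + I} = - \frac{9 \left(C + I\right)}{9 + I}$)
$- \frac{91227}{r{\left(U{\left(-3,K{\left(-1 \right)} \right)} \right)}} = - \frac{91227}{\left(\frac{9 \left(- (1 - 1) - -3\right)}{9 - 3}\right)^{2}} = - \frac{91227}{\left(\frac{9 \left(\left(-1\right) 0 + 3\right)}{6}\right)^{2}} = - \frac{91227}{\left(9 \cdot \frac{1}{6} \left(0 + 3\right)\right)^{2}} = - \frac{91227}{\left(9 \cdot \frac{1}{6} \cdot 3\right)^{2}} = - \frac{91227}{\left(\frac{9}{2}\right)^{2}} = - \frac{91227}{\frac{81}{4}} = \left(-91227\right) \frac{4}{81} = - \frac{121636}{27}$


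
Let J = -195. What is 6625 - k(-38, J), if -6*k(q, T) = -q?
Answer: 19894/3 ≈ 6631.3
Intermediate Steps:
k(q, T) = q/6 (k(q, T) = -(-1)*q/6 = q/6)
6625 - k(-38, J) = 6625 - (-38)/6 = 6625 - 1*(-19/3) = 6625 + 19/3 = 19894/3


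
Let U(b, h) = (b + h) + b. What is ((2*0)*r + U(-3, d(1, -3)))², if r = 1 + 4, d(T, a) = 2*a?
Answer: 144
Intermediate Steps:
r = 5
U(b, h) = h + 2*b
((2*0)*r + U(-3, d(1, -3)))² = ((2*0)*5 + (2*(-3) + 2*(-3)))² = (0*5 + (-6 - 6))² = (0 - 12)² = (-12)² = 144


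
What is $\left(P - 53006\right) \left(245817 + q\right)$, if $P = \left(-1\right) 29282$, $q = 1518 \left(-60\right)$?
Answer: $-12732998256$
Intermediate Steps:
$q = -91080$
$P = -29282$
$\left(P - 53006\right) \left(245817 + q\right) = \left(-29282 - 53006\right) \left(245817 - 91080\right) = \left(-82288\right) 154737 = -12732998256$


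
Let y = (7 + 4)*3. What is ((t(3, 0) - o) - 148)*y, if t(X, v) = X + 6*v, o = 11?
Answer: -5148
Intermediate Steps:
y = 33 (y = 11*3 = 33)
((t(3, 0) - o) - 148)*y = (((3 + 6*0) - 1*11) - 148)*33 = (((3 + 0) - 11) - 148)*33 = ((3 - 11) - 148)*33 = (-8 - 148)*33 = -156*33 = -5148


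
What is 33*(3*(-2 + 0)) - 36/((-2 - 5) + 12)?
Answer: -1026/5 ≈ -205.20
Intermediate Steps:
33*(3*(-2 + 0)) - 36/((-2 - 5) + 12) = 33*(3*(-2)) - 36/(-7 + 12) = 33*(-6) - 36/5 = -198 - 36*1/5 = -198 - 36/5 = -1026/5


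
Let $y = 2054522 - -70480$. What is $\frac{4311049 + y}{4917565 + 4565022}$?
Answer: $\frac{6436051}{9482587} \approx 0.67872$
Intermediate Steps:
$y = 2125002$ ($y = 2054522 + 70480 = 2125002$)
$\frac{4311049 + y}{4917565 + 4565022} = \frac{4311049 + 2125002}{4917565 + 4565022} = \frac{6436051}{9482587}$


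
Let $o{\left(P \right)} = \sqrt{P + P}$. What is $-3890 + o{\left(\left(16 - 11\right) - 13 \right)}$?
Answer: $-3890 + 4 i \approx -3890.0 + 4.0 i$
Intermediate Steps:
$o{\left(P \right)} = \sqrt{2} \sqrt{P}$ ($o{\left(P \right)} = \sqrt{2 P} = \sqrt{2} \sqrt{P}$)
$-3890 + o{\left(\left(16 - 11\right) - 13 \right)} = -3890 + \sqrt{2} \sqrt{\left(16 - 11\right) - 13} = -3890 + \sqrt{2} \sqrt{5 - 13} = -3890 + \sqrt{2} \sqrt{-8} = -3890 + \sqrt{2} \cdot 2 i \sqrt{2} = -3890 + 4 i$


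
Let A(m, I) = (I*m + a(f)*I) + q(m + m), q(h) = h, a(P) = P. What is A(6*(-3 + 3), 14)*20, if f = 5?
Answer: 1400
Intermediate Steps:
A(m, I) = 2*m + 5*I + I*m (A(m, I) = (I*m + 5*I) + (m + m) = (5*I + I*m) + 2*m = 2*m + 5*I + I*m)
A(6*(-3 + 3), 14)*20 = (2*(6*(-3 + 3)) + 5*14 + 14*(6*(-3 + 3)))*20 = (2*(6*0) + 70 + 14*(6*0))*20 = (2*0 + 70 + 14*0)*20 = (0 + 70 + 0)*20 = 70*20 = 1400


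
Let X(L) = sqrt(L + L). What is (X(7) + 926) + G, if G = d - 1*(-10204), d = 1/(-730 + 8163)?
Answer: 82729291/7433 + sqrt(14) ≈ 11134.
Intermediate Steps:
X(L) = sqrt(2)*sqrt(L) (X(L) = sqrt(2*L) = sqrt(2)*sqrt(L))
d = 1/7433 ≈ 0.00013454
G = 75846333/7433 (G = 1/7433 - 1*(-10204) = 1/7433 + 10204 = 75846333/7433 ≈ 10204.)
(X(7) + 926) + G = (sqrt(2)*sqrt(7) + 926) + 75846333/7433 = (sqrt(14) + 926) + 75846333/7433 = (926 + sqrt(14)) + 75846333/7433 = 82729291/7433 + sqrt(14)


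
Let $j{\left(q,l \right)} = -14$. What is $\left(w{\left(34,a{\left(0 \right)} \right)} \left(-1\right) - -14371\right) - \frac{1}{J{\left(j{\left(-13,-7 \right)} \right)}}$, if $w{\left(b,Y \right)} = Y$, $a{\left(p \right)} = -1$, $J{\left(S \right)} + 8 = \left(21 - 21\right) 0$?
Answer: $\frac{114977}{8} \approx 14372.0$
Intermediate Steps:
$J{\left(S \right)} = -8$ ($J{\left(S \right)} = -8 + \left(21 - 21\right) 0 = -8 + 0 \cdot 0 = -8 + 0 = -8$)
$\left(w{\left(34,a{\left(0 \right)} \right)} \left(-1\right) - -14371\right) - \frac{1}{J{\left(j{\left(-13,-7 \right)} \right)}} = \left(\left(-1\right) \left(-1\right) - -14371\right) - \frac{1}{-8} = \left(1 + 14371\right) - - \frac{1}{8} = 14372 + \frac{1}{8} = \frac{114977}{8}$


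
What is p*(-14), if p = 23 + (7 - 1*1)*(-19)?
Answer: 1274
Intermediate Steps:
p = -91 (p = 23 + (7 - 1)*(-19) = 23 + 6*(-19) = 23 - 114 = -91)
p*(-14) = -91*(-14) = 1274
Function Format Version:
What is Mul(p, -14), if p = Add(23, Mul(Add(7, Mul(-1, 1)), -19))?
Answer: 1274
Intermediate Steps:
p = -91 (p = Add(23, Mul(Add(7, -1), -19)) = Add(23, Mul(6, -19)) = Add(23, -114) = -91)
Mul(p, -14) = Mul(-91, -14) = 1274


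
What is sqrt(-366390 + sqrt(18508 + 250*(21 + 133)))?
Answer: sqrt(-366390 + 4*sqrt(3563)) ≈ 605.1*I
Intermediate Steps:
sqrt(-366390 + sqrt(18508 + 250*(21 + 133))) = sqrt(-366390 + sqrt(18508 + 250*154)) = sqrt(-366390 + sqrt(18508 + 38500)) = sqrt(-366390 + sqrt(57008)) = sqrt(-366390 + 4*sqrt(3563))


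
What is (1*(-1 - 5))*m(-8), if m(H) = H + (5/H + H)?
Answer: 399/4 ≈ 99.750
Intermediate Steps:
m(H) = 2*H + 5/H (m(H) = H + (H + 5/H) = 2*H + 5/H)
(1*(-1 - 5))*m(-8) = (1*(-1 - 5))*(2*(-8) + 5/(-8)) = (1*(-6))*(-16 + 5*(-1/8)) = -6*(-16 - 5/8) = -6*(-133/8) = 399/4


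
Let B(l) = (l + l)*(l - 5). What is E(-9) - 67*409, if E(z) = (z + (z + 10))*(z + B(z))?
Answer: -29347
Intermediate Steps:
B(l) = 2*l*(-5 + l) (B(l) = (2*l)*(-5 + l) = 2*l*(-5 + l))
E(z) = (10 + 2*z)*(z + 2*z*(-5 + z)) (E(z) = (z + (z + 10))*(z + 2*z*(-5 + z)) = (z + (10 + z))*(z + 2*z*(-5 + z)) = (10 + 2*z)*(z + 2*z*(-5 + z)))
E(-9) - 67*409 = 2*(-9)*(-45 - 9 + 2*(-9)²) - 67*409 = 2*(-9)*(-45 - 9 + 2*81) - 27403 = 2*(-9)*(-45 - 9 + 162) - 27403 = 2*(-9)*108 - 27403 = -1944 - 27403 = -29347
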